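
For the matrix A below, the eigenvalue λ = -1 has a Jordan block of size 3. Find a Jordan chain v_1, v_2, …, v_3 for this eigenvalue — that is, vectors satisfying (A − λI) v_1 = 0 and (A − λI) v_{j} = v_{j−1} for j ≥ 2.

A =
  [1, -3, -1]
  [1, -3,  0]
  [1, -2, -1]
A Jordan chain for λ = -1 of length 3:
v_1 = (2, 1, 1)ᵀ
v_2 = (-3, -2, -2)ᵀ
v_3 = (0, 1, 0)ᵀ

Let N = A − (-1)·I. We want v_3 with N^3 v_3 = 0 but N^2 v_3 ≠ 0; then v_{j-1} := N · v_j for j = 3, …, 2.

Pick v_3 = (0, 1, 0)ᵀ.
Then v_2 = N · v_3 = (-3, -2, -2)ᵀ.
Then v_1 = N · v_2 = (2, 1, 1)ᵀ.

Sanity check: (A − (-1)·I) v_1 = (0, 0, 0)ᵀ = 0. ✓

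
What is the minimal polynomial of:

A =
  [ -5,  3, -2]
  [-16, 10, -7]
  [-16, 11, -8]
x^3 + 3*x^2 + 3*x + 1

The characteristic polynomial is χ_A(x) = (x + 1)^3, so the eigenvalues are known. The minimal polynomial is
  m_A(x) = Π_λ (x − λ)^{k_λ}
where k_λ is the size of the *largest* Jordan block for λ (equivalently, the smallest k with (A − λI)^k v = 0 for every generalised eigenvector v of λ).

  λ = -1: largest Jordan block has size 3, contributing (x + 1)^3

So m_A(x) = (x + 1)^3 = x^3 + 3*x^2 + 3*x + 1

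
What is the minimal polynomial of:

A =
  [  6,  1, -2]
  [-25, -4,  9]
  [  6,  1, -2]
x^3

The characteristic polynomial is χ_A(x) = x^3, so the eigenvalues are known. The minimal polynomial is
  m_A(x) = Π_λ (x − λ)^{k_λ}
where k_λ is the size of the *largest* Jordan block for λ (equivalently, the smallest k with (A − λI)^k v = 0 for every generalised eigenvector v of λ).

  λ = 0: largest Jordan block has size 3, contributing (x − 0)^3

So m_A(x) = x^3 = x^3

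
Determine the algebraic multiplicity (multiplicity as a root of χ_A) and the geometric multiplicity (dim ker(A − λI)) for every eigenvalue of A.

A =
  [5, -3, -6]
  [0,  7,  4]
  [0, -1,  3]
λ = 5: alg = 3, geom = 2

Step 1 — factor the characteristic polynomial to read off the algebraic multiplicities:
  χ_A(x) = (x - 5)^3

Step 2 — compute geometric multiplicities via the rank-nullity identity g(λ) = n − rank(A − λI):
  rank(A − (5)·I) = 1, so dim ker(A − (5)·I) = n − 1 = 2

Summary:
  λ = 5: algebraic multiplicity = 3, geometric multiplicity = 2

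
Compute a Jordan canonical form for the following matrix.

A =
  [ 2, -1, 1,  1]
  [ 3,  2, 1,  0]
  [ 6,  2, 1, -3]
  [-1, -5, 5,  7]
J_3(3) ⊕ J_1(3)

The characteristic polynomial is
  det(x·I − A) = x^4 - 12*x^3 + 54*x^2 - 108*x + 81 = (x - 3)^4

Eigenvalues and multiplicities (the geometric multiplicity of λ is n − rank(A − λI), which equals the number of Jordan blocks for λ):
  λ = 3: algebraic multiplicity = 4, geometric multiplicity = 2

Determining the block sizes for each eigenvalue:
  λ = 3: with am = 4 and gm = 2, the partition is not yet determined (e.g. several partitions of 4 into 2 parts exist). Let N = A − (3)·I. Computing rank(N^1) = 2, rank(N^2) = 1, rank(N^3) = 0; the number of blocks of size ≥ j is rank(N^{j−1}) − rank(N^j), giving [2, 1, 1]. So we have 1 block(s) of size 3, 1 block(s) of size 1 → block sizes [3, 1]

Assembling the blocks gives a Jordan form
J =
  [3, 1, 0, 0]
  [0, 3, 1, 0]
  [0, 0, 3, 0]
  [0, 0, 0, 3]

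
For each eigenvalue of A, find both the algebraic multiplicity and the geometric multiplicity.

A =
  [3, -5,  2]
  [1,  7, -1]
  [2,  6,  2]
λ = 4: alg = 3, geom = 1

Step 1 — factor the characteristic polynomial to read off the algebraic multiplicities:
  χ_A(x) = (x - 4)^3

Step 2 — compute geometric multiplicities via the rank-nullity identity g(λ) = n − rank(A − λI):
  rank(A − (4)·I) = 2, so dim ker(A − (4)·I) = n − 2 = 1

Summary:
  λ = 4: algebraic multiplicity = 3, geometric multiplicity = 1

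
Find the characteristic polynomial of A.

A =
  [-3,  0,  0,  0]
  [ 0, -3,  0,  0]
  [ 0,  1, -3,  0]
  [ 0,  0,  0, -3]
x^4 + 12*x^3 + 54*x^2 + 108*x + 81

Expanding det(x·I − A) (e.g. by cofactor expansion or by noting that A is similar to its Jordan form J, which has the same characteristic polynomial as A) gives
  χ_A(x) = x^4 + 12*x^3 + 54*x^2 + 108*x + 81
which factors as (x + 3)^4. The eigenvalues (with algebraic multiplicities) are λ = -3 with multiplicity 4.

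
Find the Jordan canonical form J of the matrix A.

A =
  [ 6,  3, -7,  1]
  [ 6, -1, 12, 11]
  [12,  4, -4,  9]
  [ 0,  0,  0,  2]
J_1(-3) ⊕ J_3(2)

The characteristic polynomial is
  det(x·I − A) = x^4 - 3*x^3 - 6*x^2 + 28*x - 24 = (x - 2)^3*(x + 3)

Eigenvalues and multiplicities (the geometric multiplicity of λ is n − rank(A − λI), which equals the number of Jordan blocks for λ):
  λ = -3: algebraic multiplicity = 1, geometric multiplicity = 1
  λ = 2: algebraic multiplicity = 3, geometric multiplicity = 1

Determining the block sizes for each eigenvalue:
  λ = -3: one block (gm = 1), so the single block has size am = 1 → block sizes [1]
  λ = 2: one block (gm = 1), so the single block has size am = 3 → block sizes [3]

Assembling the blocks gives a Jordan form
J =
  [-3, 0, 0, 0]
  [ 0, 2, 1, 0]
  [ 0, 0, 2, 1]
  [ 0, 0, 0, 2]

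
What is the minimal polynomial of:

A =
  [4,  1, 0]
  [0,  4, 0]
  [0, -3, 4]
x^2 - 8*x + 16

The characteristic polynomial is χ_A(x) = (x - 4)^3, so the eigenvalues are known. The minimal polynomial is
  m_A(x) = Π_λ (x − λ)^{k_λ}
where k_λ is the size of the *largest* Jordan block for λ (equivalently, the smallest k with (A − λI)^k v = 0 for every generalised eigenvector v of λ).

  λ = 4: largest Jordan block has size 2, contributing (x − 4)^2

So m_A(x) = (x - 4)^2 = x^2 - 8*x + 16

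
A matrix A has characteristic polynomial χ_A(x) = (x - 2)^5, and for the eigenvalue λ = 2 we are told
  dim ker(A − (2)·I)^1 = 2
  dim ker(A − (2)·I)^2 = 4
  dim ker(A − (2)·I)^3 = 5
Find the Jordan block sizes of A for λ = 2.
Block sizes for λ = 2: [3, 2]

From the dimensions of kernels of powers, the number of Jordan blocks of size at least j is d_j − d_{j−1} where d_j = dim ker(N^j) (with d_0 = 0). Computing the differences gives [2, 2, 1].
The number of blocks of size exactly k is (#blocks of size ≥ k) − (#blocks of size ≥ k + 1), so the partition is: 1 block(s) of size 2, 1 block(s) of size 3.
In nonincreasing order the block sizes are [3, 2].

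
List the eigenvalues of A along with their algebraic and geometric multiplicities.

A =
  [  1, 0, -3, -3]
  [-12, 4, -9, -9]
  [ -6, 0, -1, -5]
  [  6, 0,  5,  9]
λ = 1: alg = 1, geom = 1; λ = 4: alg = 3, geom = 2

Step 1 — factor the characteristic polynomial to read off the algebraic multiplicities:
  χ_A(x) = (x - 4)^3*(x - 1)

Step 2 — compute geometric multiplicities via the rank-nullity identity g(λ) = n − rank(A − λI):
  rank(A − (1)·I) = 3, so dim ker(A − (1)·I) = n − 3 = 1
  rank(A − (4)·I) = 2, so dim ker(A − (4)·I) = n − 2 = 2

Summary:
  λ = 1: algebraic multiplicity = 1, geometric multiplicity = 1
  λ = 4: algebraic multiplicity = 3, geometric multiplicity = 2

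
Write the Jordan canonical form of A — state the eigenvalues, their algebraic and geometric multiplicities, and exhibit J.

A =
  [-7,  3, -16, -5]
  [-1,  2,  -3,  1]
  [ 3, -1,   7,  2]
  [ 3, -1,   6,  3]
J_3(1) ⊕ J_1(2)

The characteristic polynomial is
  det(x·I − A) = x^4 - 5*x^3 + 9*x^2 - 7*x + 2 = (x - 2)*(x - 1)^3

Eigenvalues and multiplicities (the geometric multiplicity of λ is n − rank(A − λI), which equals the number of Jordan blocks for λ):
  λ = 1: algebraic multiplicity = 3, geometric multiplicity = 1
  λ = 2: algebraic multiplicity = 1, geometric multiplicity = 1

Determining the block sizes for each eigenvalue:
  λ = 1: one block (gm = 1), so the single block has size am = 3 → block sizes [3]
  λ = 2: one block (gm = 1), so the single block has size am = 1 → block sizes [1]

Assembling the blocks gives a Jordan form
J =
  [1, 1, 0, 0]
  [0, 1, 1, 0]
  [0, 0, 1, 0]
  [0, 0, 0, 2]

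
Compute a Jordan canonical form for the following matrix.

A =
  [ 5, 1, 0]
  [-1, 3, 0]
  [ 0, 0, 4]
J_2(4) ⊕ J_1(4)

The characteristic polynomial is
  det(x·I − A) = x^3 - 12*x^2 + 48*x - 64 = (x - 4)^3

Eigenvalues and multiplicities (the geometric multiplicity of λ is n − rank(A − λI), which equals the number of Jordan blocks for λ):
  λ = 4: algebraic multiplicity = 3, geometric multiplicity = 2

Determining the block sizes for each eigenvalue:
  λ = 4: 2 blocks summing to 3 forces exactly one block of size 2 and the rest size 1 → block sizes [2, 1]

Assembling the blocks gives a Jordan form
J =
  [4, 1, 0]
  [0, 4, 0]
  [0, 0, 4]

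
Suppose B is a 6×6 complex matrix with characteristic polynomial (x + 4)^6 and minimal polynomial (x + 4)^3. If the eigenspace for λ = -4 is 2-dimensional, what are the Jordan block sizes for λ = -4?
Block sizes for λ = -4: [3, 3]

Step 1 — from the characteristic polynomial, algebraic multiplicity of λ = -4 is 6. From dim ker(B − (-4)·I) = 2, there are exactly 2 Jordan blocks for λ = -4.
Step 2 — from the minimal polynomial, the factor (x + 4)^3 tells us the largest block for λ = -4 has size 3.
Step 3 — with total size 6, 2 blocks, and largest block 3, the block sizes (in nonincreasing order) are [3, 3].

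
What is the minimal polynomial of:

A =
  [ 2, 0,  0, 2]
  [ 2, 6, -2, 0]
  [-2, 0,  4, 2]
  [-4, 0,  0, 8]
x^2 - 10*x + 24

The characteristic polynomial is χ_A(x) = (x - 6)^2*(x - 4)^2, so the eigenvalues are known. The minimal polynomial is
  m_A(x) = Π_λ (x − λ)^{k_λ}
where k_λ is the size of the *largest* Jordan block for λ (equivalently, the smallest k with (A − λI)^k v = 0 for every generalised eigenvector v of λ).

  λ = 4: largest Jordan block has size 1, contributing (x − 4)
  λ = 6: largest Jordan block has size 1, contributing (x − 6)

So m_A(x) = (x - 6)*(x - 4) = x^2 - 10*x + 24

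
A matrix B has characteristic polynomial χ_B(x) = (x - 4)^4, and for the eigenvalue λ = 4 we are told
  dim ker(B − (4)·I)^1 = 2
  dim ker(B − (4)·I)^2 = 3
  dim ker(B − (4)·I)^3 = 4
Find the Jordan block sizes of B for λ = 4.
Block sizes for λ = 4: [3, 1]

From the dimensions of kernels of powers, the number of Jordan blocks of size at least j is d_j − d_{j−1} where d_j = dim ker(N^j) (with d_0 = 0). Computing the differences gives [2, 1, 1].
The number of blocks of size exactly k is (#blocks of size ≥ k) − (#blocks of size ≥ k + 1), so the partition is: 1 block(s) of size 1, 1 block(s) of size 3.
In nonincreasing order the block sizes are [3, 1].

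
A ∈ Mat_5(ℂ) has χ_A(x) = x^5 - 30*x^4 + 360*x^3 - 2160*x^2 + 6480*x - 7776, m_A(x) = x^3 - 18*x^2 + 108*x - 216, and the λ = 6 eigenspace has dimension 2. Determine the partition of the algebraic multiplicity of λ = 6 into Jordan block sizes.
Block sizes for λ = 6: [3, 2]

Step 1 — from the characteristic polynomial, algebraic multiplicity of λ = 6 is 5. From dim ker(A − (6)·I) = 2, there are exactly 2 Jordan blocks for λ = 6.
Step 2 — from the minimal polynomial, the factor (x − 6)^3 tells us the largest block for λ = 6 has size 3.
Step 3 — with total size 5, 2 blocks, and largest block 3, the block sizes (in nonincreasing order) are [3, 2].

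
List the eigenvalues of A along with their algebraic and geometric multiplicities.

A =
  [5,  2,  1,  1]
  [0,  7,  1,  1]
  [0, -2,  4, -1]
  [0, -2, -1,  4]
λ = 5: alg = 4, geom = 3

Step 1 — factor the characteristic polynomial to read off the algebraic multiplicities:
  χ_A(x) = (x - 5)^4

Step 2 — compute geometric multiplicities via the rank-nullity identity g(λ) = n − rank(A − λI):
  rank(A − (5)·I) = 1, so dim ker(A − (5)·I) = n − 1 = 3

Summary:
  λ = 5: algebraic multiplicity = 4, geometric multiplicity = 3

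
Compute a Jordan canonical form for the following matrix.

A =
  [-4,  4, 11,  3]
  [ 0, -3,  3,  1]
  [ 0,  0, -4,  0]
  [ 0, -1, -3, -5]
J_3(-4) ⊕ J_1(-4)

The characteristic polynomial is
  det(x·I − A) = x^4 + 16*x^3 + 96*x^2 + 256*x + 256 = (x + 4)^4

Eigenvalues and multiplicities (the geometric multiplicity of λ is n − rank(A − λI), which equals the number of Jordan blocks for λ):
  λ = -4: algebraic multiplicity = 4, geometric multiplicity = 2

Determining the block sizes for each eigenvalue:
  λ = -4: with am = 4 and gm = 2, the partition is not yet determined (e.g. several partitions of 4 into 2 parts exist). Let N = A − (-4)·I. Computing rank(N^1) = 2, rank(N^2) = 1, rank(N^3) = 0; the number of blocks of size ≥ j is rank(N^{j−1}) − rank(N^j), giving [2, 1, 1]. So we have 1 block(s) of size 3, 1 block(s) of size 1 → block sizes [3, 1]

Assembling the blocks gives a Jordan form
J =
  [-4,  1,  0,  0]
  [ 0, -4,  1,  0]
  [ 0,  0, -4,  0]
  [ 0,  0,  0, -4]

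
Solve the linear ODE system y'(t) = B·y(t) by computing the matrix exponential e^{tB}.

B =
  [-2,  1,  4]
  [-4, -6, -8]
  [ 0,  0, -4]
e^{tB} =
  [2*t*exp(-4*t) + exp(-4*t), t*exp(-4*t), 4*t*exp(-4*t)]
  [-4*t*exp(-4*t), -2*t*exp(-4*t) + exp(-4*t), -8*t*exp(-4*t)]
  [0, 0, exp(-4*t)]

Strategy: write B = P · J · P⁻¹ where J is a Jordan canonical form, so e^{tB} = P · e^{tJ} · P⁻¹, and e^{tJ} can be computed block-by-block.

B has Jordan form
J =
  [-4,  1,  0]
  [ 0, -4,  0]
  [ 0,  0, -4]
(up to reordering of blocks).

Per-block formulas:
  For a 1×1 block at λ = -4: exp(t · [-4]) = [e^(-4t)].
  For a 2×2 Jordan block J_2(-4): exp(t · J_2(-4)) = e^(-4t)·(I + t·N), where N is the 2×2 nilpotent shift.

After assembling e^{tJ} and conjugating by P, we get:

e^{tB} =
  [2*t*exp(-4*t) + exp(-4*t), t*exp(-4*t), 4*t*exp(-4*t)]
  [-4*t*exp(-4*t), -2*t*exp(-4*t) + exp(-4*t), -8*t*exp(-4*t)]
  [0, 0, exp(-4*t)]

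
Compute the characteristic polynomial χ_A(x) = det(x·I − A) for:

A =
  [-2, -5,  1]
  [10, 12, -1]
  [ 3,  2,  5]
x^3 - 15*x^2 + 75*x - 125

Expanding det(x·I − A) (e.g. by cofactor expansion or by noting that A is similar to its Jordan form J, which has the same characteristic polynomial as A) gives
  χ_A(x) = x^3 - 15*x^2 + 75*x - 125
which factors as (x - 5)^3. The eigenvalues (with algebraic multiplicities) are λ = 5 with multiplicity 3.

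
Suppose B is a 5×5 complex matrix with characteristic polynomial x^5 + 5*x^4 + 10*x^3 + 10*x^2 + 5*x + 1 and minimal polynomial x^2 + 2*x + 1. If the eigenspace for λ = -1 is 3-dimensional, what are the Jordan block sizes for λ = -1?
Block sizes for λ = -1: [2, 2, 1]

Step 1 — from the characteristic polynomial, algebraic multiplicity of λ = -1 is 5. From dim ker(B − (-1)·I) = 3, there are exactly 3 Jordan blocks for λ = -1.
Step 2 — from the minimal polynomial, the factor (x + 1)^2 tells us the largest block for λ = -1 has size 2.
Step 3 — with total size 5, 3 blocks, and largest block 2, the block sizes (in nonincreasing order) are [2, 2, 1].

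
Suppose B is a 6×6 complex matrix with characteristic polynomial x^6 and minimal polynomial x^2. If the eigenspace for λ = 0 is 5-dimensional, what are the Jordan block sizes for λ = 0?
Block sizes for λ = 0: [2, 1, 1, 1, 1]

Step 1 — from the characteristic polynomial, algebraic multiplicity of λ = 0 is 6. From dim ker(B − (0)·I) = 5, there are exactly 5 Jordan blocks for λ = 0.
Step 2 — from the minimal polynomial, the factor (x − 0)^2 tells us the largest block for λ = 0 has size 2.
Step 3 — with total size 6, 5 blocks, and largest block 2, the block sizes (in nonincreasing order) are [2, 1, 1, 1, 1].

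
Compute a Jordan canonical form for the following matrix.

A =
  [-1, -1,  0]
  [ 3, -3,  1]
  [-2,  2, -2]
J_3(-2)

The characteristic polynomial is
  det(x·I − A) = x^3 + 6*x^2 + 12*x + 8 = (x + 2)^3

Eigenvalues and multiplicities (the geometric multiplicity of λ is n − rank(A − λI), which equals the number of Jordan blocks for λ):
  λ = -2: algebraic multiplicity = 3, geometric multiplicity = 1

Determining the block sizes for each eigenvalue:
  λ = -2: one block (gm = 1), so the single block has size am = 3 → block sizes [3]

Assembling the blocks gives a Jordan form
J =
  [-2,  1,  0]
  [ 0, -2,  1]
  [ 0,  0, -2]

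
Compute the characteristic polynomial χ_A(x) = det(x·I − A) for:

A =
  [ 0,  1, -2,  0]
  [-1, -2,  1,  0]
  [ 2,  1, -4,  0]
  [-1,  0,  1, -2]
x^4 + 8*x^3 + 24*x^2 + 32*x + 16

Expanding det(x·I − A) (e.g. by cofactor expansion or by noting that A is similar to its Jordan form J, which has the same characteristic polynomial as A) gives
  χ_A(x) = x^4 + 8*x^3 + 24*x^2 + 32*x + 16
which factors as (x + 2)^4. The eigenvalues (with algebraic multiplicities) are λ = -2 with multiplicity 4.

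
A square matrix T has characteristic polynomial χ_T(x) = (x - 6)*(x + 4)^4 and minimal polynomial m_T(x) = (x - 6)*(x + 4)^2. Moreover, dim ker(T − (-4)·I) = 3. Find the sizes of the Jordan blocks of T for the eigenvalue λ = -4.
Block sizes for λ = -4: [2, 1, 1]

Step 1 — from the characteristic polynomial, algebraic multiplicity of λ = -4 is 4. From dim ker(T − (-4)·I) = 3, there are exactly 3 Jordan blocks for λ = -4.
Step 2 — from the minimal polynomial, the factor (x + 4)^2 tells us the largest block for λ = -4 has size 2.
Step 3 — with total size 4, 3 blocks, and largest block 2, the block sizes (in nonincreasing order) are [2, 1, 1].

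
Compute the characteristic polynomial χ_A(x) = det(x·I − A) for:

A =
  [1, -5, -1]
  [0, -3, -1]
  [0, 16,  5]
x^3 - 3*x^2 + 3*x - 1

Expanding det(x·I − A) (e.g. by cofactor expansion or by noting that A is similar to its Jordan form J, which has the same characteristic polynomial as A) gives
  χ_A(x) = x^3 - 3*x^2 + 3*x - 1
which factors as (x - 1)^3. The eigenvalues (with algebraic multiplicities) are λ = 1 with multiplicity 3.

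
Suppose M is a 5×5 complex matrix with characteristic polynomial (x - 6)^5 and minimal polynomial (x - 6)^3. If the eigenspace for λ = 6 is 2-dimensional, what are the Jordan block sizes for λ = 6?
Block sizes for λ = 6: [3, 2]

Step 1 — from the characteristic polynomial, algebraic multiplicity of λ = 6 is 5. From dim ker(M − (6)·I) = 2, there are exactly 2 Jordan blocks for λ = 6.
Step 2 — from the minimal polynomial, the factor (x − 6)^3 tells us the largest block for λ = 6 has size 3.
Step 3 — with total size 5, 2 blocks, and largest block 3, the block sizes (in nonincreasing order) are [3, 2].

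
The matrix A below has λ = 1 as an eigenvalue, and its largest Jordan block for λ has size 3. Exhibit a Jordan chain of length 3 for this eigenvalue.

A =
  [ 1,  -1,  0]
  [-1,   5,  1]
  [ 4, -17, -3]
A Jordan chain for λ = 1 of length 3:
v_1 = (1, 0, 1)ᵀ
v_2 = (0, -1, 4)ᵀ
v_3 = (1, 0, 0)ᵀ

Let N = A − (1)·I. We want v_3 with N^3 v_3 = 0 but N^2 v_3 ≠ 0; then v_{j-1} := N · v_j for j = 3, …, 2.

Pick v_3 = (1, 0, 0)ᵀ.
Then v_2 = N · v_3 = (0, -1, 4)ᵀ.
Then v_1 = N · v_2 = (1, 0, 1)ᵀ.

Sanity check: (A − (1)·I) v_1 = (0, 0, 0)ᵀ = 0. ✓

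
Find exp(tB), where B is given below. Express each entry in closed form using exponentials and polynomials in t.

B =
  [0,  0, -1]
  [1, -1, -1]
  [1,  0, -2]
e^{tB} =
  [t*exp(-t) + exp(-t), 0, -t*exp(-t)]
  [t*exp(-t), exp(-t), -t*exp(-t)]
  [t*exp(-t), 0, -t*exp(-t) + exp(-t)]

Strategy: write B = P · J · P⁻¹ where J is a Jordan canonical form, so e^{tB} = P · e^{tJ} · P⁻¹, and e^{tJ} can be computed block-by-block.

B has Jordan form
J =
  [-1,  1,  0]
  [ 0, -1,  0]
  [ 0,  0, -1]
(up to reordering of blocks).

Per-block formulas:
  For a 2×2 Jordan block J_2(-1): exp(t · J_2(-1)) = e^(-1t)·(I + t·N), where N is the 2×2 nilpotent shift.
  For a 1×1 block at λ = -1: exp(t · [-1]) = [e^(-1t)].

After assembling e^{tJ} and conjugating by P, we get:

e^{tB} =
  [t*exp(-t) + exp(-t), 0, -t*exp(-t)]
  [t*exp(-t), exp(-t), -t*exp(-t)]
  [t*exp(-t), 0, -t*exp(-t) + exp(-t)]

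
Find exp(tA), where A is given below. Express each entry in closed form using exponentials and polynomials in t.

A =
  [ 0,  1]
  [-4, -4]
e^{tA} =
  [2*t*exp(-2*t) + exp(-2*t), t*exp(-2*t)]
  [-4*t*exp(-2*t), -2*t*exp(-2*t) + exp(-2*t)]

Strategy: write A = P · J · P⁻¹ where J is a Jordan canonical form, so e^{tA} = P · e^{tJ} · P⁻¹, and e^{tJ} can be computed block-by-block.

A has Jordan form
J =
  [-2,  1]
  [ 0, -2]
(up to reordering of blocks).

Per-block formulas:
  For a 2×2 Jordan block J_2(-2): exp(t · J_2(-2)) = e^(-2t)·(I + t·N), where N is the 2×2 nilpotent shift.

After assembling e^{tJ} and conjugating by P, we get:

e^{tA} =
  [2*t*exp(-2*t) + exp(-2*t), t*exp(-2*t)]
  [-4*t*exp(-2*t), -2*t*exp(-2*t) + exp(-2*t)]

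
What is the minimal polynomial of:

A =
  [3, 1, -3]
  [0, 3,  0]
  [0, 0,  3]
x^2 - 6*x + 9

The characteristic polynomial is χ_A(x) = (x - 3)^3, so the eigenvalues are known. The minimal polynomial is
  m_A(x) = Π_λ (x − λ)^{k_λ}
where k_λ is the size of the *largest* Jordan block for λ (equivalently, the smallest k with (A − λI)^k v = 0 for every generalised eigenvector v of λ).

  λ = 3: largest Jordan block has size 2, contributing (x − 3)^2

So m_A(x) = (x - 3)^2 = x^2 - 6*x + 9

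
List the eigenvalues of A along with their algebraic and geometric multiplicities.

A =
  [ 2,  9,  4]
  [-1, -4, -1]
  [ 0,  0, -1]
λ = -1: alg = 3, geom = 1

Step 1 — factor the characteristic polynomial to read off the algebraic multiplicities:
  χ_A(x) = (x + 1)^3

Step 2 — compute geometric multiplicities via the rank-nullity identity g(λ) = n − rank(A − λI):
  rank(A − (-1)·I) = 2, so dim ker(A − (-1)·I) = n − 2 = 1

Summary:
  λ = -1: algebraic multiplicity = 3, geometric multiplicity = 1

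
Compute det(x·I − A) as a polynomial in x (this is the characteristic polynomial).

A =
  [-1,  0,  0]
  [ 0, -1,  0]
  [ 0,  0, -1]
x^3 + 3*x^2 + 3*x + 1

Expanding det(x·I − A) (e.g. by cofactor expansion or by noting that A is similar to its Jordan form J, which has the same characteristic polynomial as A) gives
  χ_A(x) = x^3 + 3*x^2 + 3*x + 1
which factors as (x + 1)^3. The eigenvalues (with algebraic multiplicities) are λ = -1 with multiplicity 3.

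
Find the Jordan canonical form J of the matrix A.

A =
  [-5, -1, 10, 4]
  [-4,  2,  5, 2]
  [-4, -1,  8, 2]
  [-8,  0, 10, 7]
J_3(3) ⊕ J_1(3)

The characteristic polynomial is
  det(x·I − A) = x^4 - 12*x^3 + 54*x^2 - 108*x + 81 = (x - 3)^4

Eigenvalues and multiplicities (the geometric multiplicity of λ is n − rank(A − λI), which equals the number of Jordan blocks for λ):
  λ = 3: algebraic multiplicity = 4, geometric multiplicity = 2

Determining the block sizes for each eigenvalue:
  λ = 3: with am = 4 and gm = 2, the partition is not yet determined (e.g. several partitions of 4 into 2 parts exist). Let N = A − (3)·I. Computing rank(N^1) = 2, rank(N^2) = 1, rank(N^3) = 0; the number of blocks of size ≥ j is rank(N^{j−1}) − rank(N^j), giving [2, 1, 1]. So we have 1 block(s) of size 3, 1 block(s) of size 1 → block sizes [3, 1]

Assembling the blocks gives a Jordan form
J =
  [3, 1, 0, 0]
  [0, 3, 1, 0]
  [0, 0, 3, 0]
  [0, 0, 0, 3]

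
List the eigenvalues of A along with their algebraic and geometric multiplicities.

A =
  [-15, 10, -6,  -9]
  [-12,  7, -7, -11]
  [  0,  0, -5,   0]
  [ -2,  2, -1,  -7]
λ = -5: alg = 4, geom = 2

Step 1 — factor the characteristic polynomial to read off the algebraic multiplicities:
  χ_A(x) = (x + 5)^4

Step 2 — compute geometric multiplicities via the rank-nullity identity g(λ) = n − rank(A − λI):
  rank(A − (-5)·I) = 2, so dim ker(A − (-5)·I) = n − 2 = 2

Summary:
  λ = -5: algebraic multiplicity = 4, geometric multiplicity = 2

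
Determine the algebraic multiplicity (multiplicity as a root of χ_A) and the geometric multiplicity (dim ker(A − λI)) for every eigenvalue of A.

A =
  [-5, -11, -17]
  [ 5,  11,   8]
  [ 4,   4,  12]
λ = 6: alg = 3, geom = 1

Step 1 — factor the characteristic polynomial to read off the algebraic multiplicities:
  χ_A(x) = (x - 6)^3

Step 2 — compute geometric multiplicities via the rank-nullity identity g(λ) = n − rank(A − λI):
  rank(A − (6)·I) = 2, so dim ker(A − (6)·I) = n − 2 = 1

Summary:
  λ = 6: algebraic multiplicity = 3, geometric multiplicity = 1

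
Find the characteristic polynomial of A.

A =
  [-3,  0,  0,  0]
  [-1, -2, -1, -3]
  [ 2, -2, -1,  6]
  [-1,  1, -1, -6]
x^4 + 12*x^3 + 54*x^2 + 108*x + 81

Expanding det(x·I − A) (e.g. by cofactor expansion or by noting that A is similar to its Jordan form J, which has the same characteristic polynomial as A) gives
  χ_A(x) = x^4 + 12*x^3 + 54*x^2 + 108*x + 81
which factors as (x + 3)^4. The eigenvalues (with algebraic multiplicities) are λ = -3 with multiplicity 4.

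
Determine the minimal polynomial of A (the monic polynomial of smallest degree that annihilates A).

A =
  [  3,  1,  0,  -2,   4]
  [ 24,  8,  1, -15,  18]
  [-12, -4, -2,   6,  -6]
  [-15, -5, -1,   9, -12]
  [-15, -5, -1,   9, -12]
x^4 - 6*x^3

The characteristic polynomial is χ_A(x) = x^4*(x - 6), so the eigenvalues are known. The minimal polynomial is
  m_A(x) = Π_λ (x − λ)^{k_λ}
where k_λ is the size of the *largest* Jordan block for λ (equivalently, the smallest k with (A − λI)^k v = 0 for every generalised eigenvector v of λ).

  λ = 0: largest Jordan block has size 3, contributing (x − 0)^3
  λ = 6: largest Jordan block has size 1, contributing (x − 6)

So m_A(x) = x^3*(x - 6) = x^4 - 6*x^3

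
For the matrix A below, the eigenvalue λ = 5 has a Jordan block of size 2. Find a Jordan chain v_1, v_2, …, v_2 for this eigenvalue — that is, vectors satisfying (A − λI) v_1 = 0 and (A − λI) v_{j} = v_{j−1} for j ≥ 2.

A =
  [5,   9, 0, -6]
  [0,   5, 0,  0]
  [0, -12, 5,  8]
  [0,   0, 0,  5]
A Jordan chain for λ = 5 of length 2:
v_1 = (9, 0, -12, 0)ᵀ
v_2 = (0, 1, 0, 0)ᵀ

Let N = A − (5)·I. We want v_2 with N^2 v_2 = 0 but N^1 v_2 ≠ 0; then v_{j-1} := N · v_j for j = 2, …, 2.

Pick v_2 = (0, 1, 0, 0)ᵀ.
Then v_1 = N · v_2 = (9, 0, -12, 0)ᵀ.

Sanity check: (A − (5)·I) v_1 = (0, 0, 0, 0)ᵀ = 0. ✓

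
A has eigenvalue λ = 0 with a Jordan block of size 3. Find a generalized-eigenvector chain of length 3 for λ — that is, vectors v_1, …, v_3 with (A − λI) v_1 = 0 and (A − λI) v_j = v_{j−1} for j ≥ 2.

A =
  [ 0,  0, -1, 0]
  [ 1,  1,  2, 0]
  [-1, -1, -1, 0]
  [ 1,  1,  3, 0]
A Jordan chain for λ = 0 of length 3:
v_1 = (1, -1, 0, -2)ᵀ
v_2 = (0, 1, -1, 1)ᵀ
v_3 = (1, 0, 0, 0)ᵀ

Let N = A − (0)·I. We want v_3 with N^3 v_3 = 0 but N^2 v_3 ≠ 0; then v_{j-1} := N · v_j for j = 3, …, 2.

Pick v_3 = (1, 0, 0, 0)ᵀ.
Then v_2 = N · v_3 = (0, 1, -1, 1)ᵀ.
Then v_1 = N · v_2 = (1, -1, 0, -2)ᵀ.

Sanity check: (A − (0)·I) v_1 = (0, 0, 0, 0)ᵀ = 0. ✓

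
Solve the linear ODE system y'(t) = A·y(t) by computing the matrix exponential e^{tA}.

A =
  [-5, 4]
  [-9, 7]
e^{tA} =
  [-6*t*exp(t) + exp(t), 4*t*exp(t)]
  [-9*t*exp(t), 6*t*exp(t) + exp(t)]

Strategy: write A = P · J · P⁻¹ where J is a Jordan canonical form, so e^{tA} = P · e^{tJ} · P⁻¹, and e^{tJ} can be computed block-by-block.

A has Jordan form
J =
  [1, 1]
  [0, 1]
(up to reordering of blocks).

Per-block formulas:
  For a 2×2 Jordan block J_2(1): exp(t · J_2(1)) = e^(1t)·(I + t·N), where N is the 2×2 nilpotent shift.

After assembling e^{tJ} and conjugating by P, we get:

e^{tA} =
  [-6*t*exp(t) + exp(t), 4*t*exp(t)]
  [-9*t*exp(t), 6*t*exp(t) + exp(t)]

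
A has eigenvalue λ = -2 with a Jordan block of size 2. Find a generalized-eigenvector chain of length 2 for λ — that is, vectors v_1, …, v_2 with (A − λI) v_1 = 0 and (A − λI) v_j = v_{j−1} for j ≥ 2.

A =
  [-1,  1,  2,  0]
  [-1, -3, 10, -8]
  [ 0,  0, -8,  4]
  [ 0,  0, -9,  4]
A Jordan chain for λ = -2 of length 2:
v_1 = (1, -1, 0, 0)ᵀ
v_2 = (1, 0, 0, 0)ᵀ

Let N = A − (-2)·I. We want v_2 with N^2 v_2 = 0 but N^1 v_2 ≠ 0; then v_{j-1} := N · v_j for j = 2, …, 2.

Pick v_2 = (1, 0, 0, 0)ᵀ.
Then v_1 = N · v_2 = (1, -1, 0, 0)ᵀ.

Sanity check: (A − (-2)·I) v_1 = (0, 0, 0, 0)ᵀ = 0. ✓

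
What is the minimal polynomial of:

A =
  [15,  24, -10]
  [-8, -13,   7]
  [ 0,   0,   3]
x^3 - 5*x^2 + 3*x + 9

The characteristic polynomial is χ_A(x) = (x - 3)^2*(x + 1), so the eigenvalues are known. The minimal polynomial is
  m_A(x) = Π_λ (x − λ)^{k_λ}
where k_λ is the size of the *largest* Jordan block for λ (equivalently, the smallest k with (A − λI)^k v = 0 for every generalised eigenvector v of λ).

  λ = -1: largest Jordan block has size 1, contributing (x + 1)
  λ = 3: largest Jordan block has size 2, contributing (x − 3)^2

So m_A(x) = (x - 3)^2*(x + 1) = x^3 - 5*x^2 + 3*x + 9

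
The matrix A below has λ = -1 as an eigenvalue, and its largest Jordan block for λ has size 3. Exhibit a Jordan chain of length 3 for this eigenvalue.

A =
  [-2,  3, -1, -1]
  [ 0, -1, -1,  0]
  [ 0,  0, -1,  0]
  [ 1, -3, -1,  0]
A Jordan chain for λ = -1 of length 3:
v_1 = (-1, 0, 0, 1)ᵀ
v_2 = (-1, -1, 0, -1)ᵀ
v_3 = (0, 0, 1, 0)ᵀ

Let N = A − (-1)·I. We want v_3 with N^3 v_3 = 0 but N^2 v_3 ≠ 0; then v_{j-1} := N · v_j for j = 3, …, 2.

Pick v_3 = (0, 0, 1, 0)ᵀ.
Then v_2 = N · v_3 = (-1, -1, 0, -1)ᵀ.
Then v_1 = N · v_2 = (-1, 0, 0, 1)ᵀ.

Sanity check: (A − (-1)·I) v_1 = (0, 0, 0, 0)ᵀ = 0. ✓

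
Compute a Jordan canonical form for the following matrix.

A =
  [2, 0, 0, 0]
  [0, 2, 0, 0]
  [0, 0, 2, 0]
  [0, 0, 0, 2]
J_1(2) ⊕ J_1(2) ⊕ J_1(2) ⊕ J_1(2)

The characteristic polynomial is
  det(x·I − A) = x^4 - 8*x^3 + 24*x^2 - 32*x + 16 = (x - 2)^4

Eigenvalues and multiplicities (the geometric multiplicity of λ is n − rank(A − λI), which equals the number of Jordan blocks for λ):
  λ = 2: algebraic multiplicity = 4, geometric multiplicity = 4

Determining the block sizes for each eigenvalue:
  λ = 2: gm = am = 4, so every block has size 1 → block sizes [1, 1, 1, 1]

Assembling the blocks gives a Jordan form
J =
  [2, 0, 0, 0]
  [0, 2, 0, 0]
  [0, 0, 2, 0]
  [0, 0, 0, 2]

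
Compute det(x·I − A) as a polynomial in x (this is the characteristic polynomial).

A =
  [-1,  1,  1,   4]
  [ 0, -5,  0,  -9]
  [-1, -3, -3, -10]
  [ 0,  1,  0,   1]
x^4 + 8*x^3 + 24*x^2 + 32*x + 16

Expanding det(x·I − A) (e.g. by cofactor expansion or by noting that A is similar to its Jordan form J, which has the same characteristic polynomial as A) gives
  χ_A(x) = x^4 + 8*x^3 + 24*x^2 + 32*x + 16
which factors as (x + 2)^4. The eigenvalues (with algebraic multiplicities) are λ = -2 with multiplicity 4.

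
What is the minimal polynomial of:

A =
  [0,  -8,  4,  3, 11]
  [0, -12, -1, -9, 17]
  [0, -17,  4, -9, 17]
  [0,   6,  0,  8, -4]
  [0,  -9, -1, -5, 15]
x^4 - 15*x^3 + 75*x^2 - 125*x

The characteristic polynomial is χ_A(x) = x^2*(x - 5)^3, so the eigenvalues are known. The minimal polynomial is
  m_A(x) = Π_λ (x − λ)^{k_λ}
where k_λ is the size of the *largest* Jordan block for λ (equivalently, the smallest k with (A − λI)^k v = 0 for every generalised eigenvector v of λ).

  λ = 0: largest Jordan block has size 1, contributing (x − 0)
  λ = 5: largest Jordan block has size 3, contributing (x − 5)^3

So m_A(x) = x*(x - 5)^3 = x^4 - 15*x^3 + 75*x^2 - 125*x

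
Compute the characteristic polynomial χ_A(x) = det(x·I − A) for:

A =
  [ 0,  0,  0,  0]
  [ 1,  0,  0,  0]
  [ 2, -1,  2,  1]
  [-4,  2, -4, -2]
x^4

Expanding det(x·I − A) (e.g. by cofactor expansion or by noting that A is similar to its Jordan form J, which has the same characteristic polynomial as A) gives
  χ_A(x) = x^4
which factors as x^4. The eigenvalues (with algebraic multiplicities) are λ = 0 with multiplicity 4.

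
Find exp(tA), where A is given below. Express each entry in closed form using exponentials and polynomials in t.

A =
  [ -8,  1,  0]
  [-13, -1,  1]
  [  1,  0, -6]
e^{tA} =
  [-2*t^2*exp(-5*t) - 3*t*exp(-5*t) + exp(-5*t), t^2*exp(-5*t)/2 + t*exp(-5*t), t^2*exp(-5*t)/2]
  [-6*t^2*exp(-5*t) - 13*t*exp(-5*t), 3*t^2*exp(-5*t)/2 + 4*t*exp(-5*t) + exp(-5*t), 3*t^2*exp(-5*t)/2 + t*exp(-5*t)]
  [-2*t^2*exp(-5*t) + t*exp(-5*t), t^2*exp(-5*t)/2, t^2*exp(-5*t)/2 - t*exp(-5*t) + exp(-5*t)]

Strategy: write A = P · J · P⁻¹ where J is a Jordan canonical form, so e^{tA} = P · e^{tJ} · P⁻¹, and e^{tJ} can be computed block-by-block.

A has Jordan form
J =
  [-5,  1,  0]
  [ 0, -5,  1]
  [ 0,  0, -5]
(up to reordering of blocks).

Per-block formulas:
  For a 3×3 Jordan block J_3(-5): exp(t · J_3(-5)) = e^(-5t)·(I + t·N + (t^2/2)·N^2), where N is the 3×3 nilpotent shift.

After assembling e^{tJ} and conjugating by P, we get:

e^{tA} =
  [-2*t^2*exp(-5*t) - 3*t*exp(-5*t) + exp(-5*t), t^2*exp(-5*t)/2 + t*exp(-5*t), t^2*exp(-5*t)/2]
  [-6*t^2*exp(-5*t) - 13*t*exp(-5*t), 3*t^2*exp(-5*t)/2 + 4*t*exp(-5*t) + exp(-5*t), 3*t^2*exp(-5*t)/2 + t*exp(-5*t)]
  [-2*t^2*exp(-5*t) + t*exp(-5*t), t^2*exp(-5*t)/2, t^2*exp(-5*t)/2 - t*exp(-5*t) + exp(-5*t)]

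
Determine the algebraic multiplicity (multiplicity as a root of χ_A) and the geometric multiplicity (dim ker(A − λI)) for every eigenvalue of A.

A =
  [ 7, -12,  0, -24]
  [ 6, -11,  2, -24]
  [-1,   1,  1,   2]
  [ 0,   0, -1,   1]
λ = -5: alg = 1, geom = 1; λ = 1: alg = 3, geom = 1

Step 1 — factor the characteristic polynomial to read off the algebraic multiplicities:
  χ_A(x) = (x - 1)^3*(x + 5)

Step 2 — compute geometric multiplicities via the rank-nullity identity g(λ) = n − rank(A − λI):
  rank(A − (-5)·I) = 3, so dim ker(A − (-5)·I) = n − 3 = 1
  rank(A − (1)·I) = 3, so dim ker(A − (1)·I) = n − 3 = 1

Summary:
  λ = -5: algebraic multiplicity = 1, geometric multiplicity = 1
  λ = 1: algebraic multiplicity = 3, geometric multiplicity = 1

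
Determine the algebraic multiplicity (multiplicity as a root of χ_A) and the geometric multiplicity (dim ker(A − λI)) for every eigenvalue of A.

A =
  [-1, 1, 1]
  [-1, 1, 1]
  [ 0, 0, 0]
λ = 0: alg = 3, geom = 2

Step 1 — factor the characteristic polynomial to read off the algebraic multiplicities:
  χ_A(x) = x^3

Step 2 — compute geometric multiplicities via the rank-nullity identity g(λ) = n − rank(A − λI):
  rank(A − (0)·I) = 1, so dim ker(A − (0)·I) = n − 1 = 2

Summary:
  λ = 0: algebraic multiplicity = 3, geometric multiplicity = 2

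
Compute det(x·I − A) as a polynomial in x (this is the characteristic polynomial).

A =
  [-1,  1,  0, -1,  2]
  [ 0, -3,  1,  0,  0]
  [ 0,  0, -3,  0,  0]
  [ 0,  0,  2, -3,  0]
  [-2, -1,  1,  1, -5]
x^5 + 15*x^4 + 90*x^3 + 270*x^2 + 405*x + 243

Expanding det(x·I − A) (e.g. by cofactor expansion or by noting that A is similar to its Jordan form J, which has the same characteristic polynomial as A) gives
  χ_A(x) = x^5 + 15*x^4 + 90*x^3 + 270*x^2 + 405*x + 243
which factors as (x + 3)^5. The eigenvalues (with algebraic multiplicities) are λ = -3 with multiplicity 5.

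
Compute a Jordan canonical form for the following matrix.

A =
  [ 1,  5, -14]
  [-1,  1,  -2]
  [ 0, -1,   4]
J_3(2)

The characteristic polynomial is
  det(x·I − A) = x^3 - 6*x^2 + 12*x - 8 = (x - 2)^3

Eigenvalues and multiplicities (the geometric multiplicity of λ is n − rank(A − λI), which equals the number of Jordan blocks for λ):
  λ = 2: algebraic multiplicity = 3, geometric multiplicity = 1

Determining the block sizes for each eigenvalue:
  λ = 2: one block (gm = 1), so the single block has size am = 3 → block sizes [3]

Assembling the blocks gives a Jordan form
J =
  [2, 1, 0]
  [0, 2, 1]
  [0, 0, 2]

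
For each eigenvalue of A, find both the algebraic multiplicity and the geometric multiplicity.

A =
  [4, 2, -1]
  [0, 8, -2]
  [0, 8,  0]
λ = 4: alg = 3, geom = 2

Step 1 — factor the characteristic polynomial to read off the algebraic multiplicities:
  χ_A(x) = (x - 4)^3

Step 2 — compute geometric multiplicities via the rank-nullity identity g(λ) = n − rank(A − λI):
  rank(A − (4)·I) = 1, so dim ker(A − (4)·I) = n − 1 = 2

Summary:
  λ = 4: algebraic multiplicity = 3, geometric multiplicity = 2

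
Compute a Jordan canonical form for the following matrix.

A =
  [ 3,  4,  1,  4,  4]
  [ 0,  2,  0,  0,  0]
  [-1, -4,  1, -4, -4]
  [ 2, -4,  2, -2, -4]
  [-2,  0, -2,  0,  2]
J_1(-2) ⊕ J_2(2) ⊕ J_1(2) ⊕ J_1(2)

The characteristic polynomial is
  det(x·I − A) = x^5 - 6*x^4 + 8*x^3 + 16*x^2 - 48*x + 32 = (x - 2)^4*(x + 2)

Eigenvalues and multiplicities (the geometric multiplicity of λ is n − rank(A − λI), which equals the number of Jordan blocks for λ):
  λ = -2: algebraic multiplicity = 1, geometric multiplicity = 1
  λ = 2: algebraic multiplicity = 4, geometric multiplicity = 3

Determining the block sizes for each eigenvalue:
  λ = -2: one block (gm = 1), so the single block has size am = 1 → block sizes [1]
  λ = 2: 3 blocks summing to 4 forces exactly one block of size 2 and the rest size 1 → block sizes [2, 1, 1]

Assembling the blocks gives a Jordan form
J =
  [-2, 0, 0, 0, 0]
  [ 0, 2, 1, 0, 0]
  [ 0, 0, 2, 0, 0]
  [ 0, 0, 0, 2, 0]
  [ 0, 0, 0, 0, 2]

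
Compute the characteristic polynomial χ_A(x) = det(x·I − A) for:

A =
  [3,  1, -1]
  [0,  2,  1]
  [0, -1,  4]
x^3 - 9*x^2 + 27*x - 27

Expanding det(x·I − A) (e.g. by cofactor expansion or by noting that A is similar to its Jordan form J, which has the same characteristic polynomial as A) gives
  χ_A(x) = x^3 - 9*x^2 + 27*x - 27
which factors as (x - 3)^3. The eigenvalues (with algebraic multiplicities) are λ = 3 with multiplicity 3.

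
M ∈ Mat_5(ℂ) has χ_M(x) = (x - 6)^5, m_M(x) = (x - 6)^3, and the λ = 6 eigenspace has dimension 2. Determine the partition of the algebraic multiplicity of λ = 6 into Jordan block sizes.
Block sizes for λ = 6: [3, 2]

Step 1 — from the characteristic polynomial, algebraic multiplicity of λ = 6 is 5. From dim ker(M − (6)·I) = 2, there are exactly 2 Jordan blocks for λ = 6.
Step 2 — from the minimal polynomial, the factor (x − 6)^3 tells us the largest block for λ = 6 has size 3.
Step 3 — with total size 5, 2 blocks, and largest block 3, the block sizes (in nonincreasing order) are [3, 2].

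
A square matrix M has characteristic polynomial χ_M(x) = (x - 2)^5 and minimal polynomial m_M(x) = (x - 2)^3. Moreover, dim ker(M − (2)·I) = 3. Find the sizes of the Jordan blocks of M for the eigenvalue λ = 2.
Block sizes for λ = 2: [3, 1, 1]

Step 1 — from the characteristic polynomial, algebraic multiplicity of λ = 2 is 5. From dim ker(M − (2)·I) = 3, there are exactly 3 Jordan blocks for λ = 2.
Step 2 — from the minimal polynomial, the factor (x − 2)^3 tells us the largest block for λ = 2 has size 3.
Step 3 — with total size 5, 3 blocks, and largest block 3, the block sizes (in nonincreasing order) are [3, 1, 1].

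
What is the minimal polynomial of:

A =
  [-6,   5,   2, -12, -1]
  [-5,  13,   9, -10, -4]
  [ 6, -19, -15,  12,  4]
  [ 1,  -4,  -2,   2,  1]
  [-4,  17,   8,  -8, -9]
x^5 + 15*x^4 + 75*x^3 + 125*x^2

The characteristic polynomial is χ_A(x) = x^2*(x + 5)^3, so the eigenvalues are known. The minimal polynomial is
  m_A(x) = Π_λ (x − λ)^{k_λ}
where k_λ is the size of the *largest* Jordan block for λ (equivalently, the smallest k with (A − λI)^k v = 0 for every generalised eigenvector v of λ).

  λ = -5: largest Jordan block has size 3, contributing (x + 5)^3
  λ = 0: largest Jordan block has size 2, contributing (x − 0)^2

So m_A(x) = x^2*(x + 5)^3 = x^5 + 15*x^4 + 75*x^3 + 125*x^2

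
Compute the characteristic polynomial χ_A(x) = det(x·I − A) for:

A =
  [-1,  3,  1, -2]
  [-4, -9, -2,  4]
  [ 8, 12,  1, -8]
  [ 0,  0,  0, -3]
x^4 + 12*x^3 + 54*x^2 + 108*x + 81

Expanding det(x·I − A) (e.g. by cofactor expansion or by noting that A is similar to its Jordan form J, which has the same characteristic polynomial as A) gives
  χ_A(x) = x^4 + 12*x^3 + 54*x^2 + 108*x + 81
which factors as (x + 3)^4. The eigenvalues (with algebraic multiplicities) are λ = -3 with multiplicity 4.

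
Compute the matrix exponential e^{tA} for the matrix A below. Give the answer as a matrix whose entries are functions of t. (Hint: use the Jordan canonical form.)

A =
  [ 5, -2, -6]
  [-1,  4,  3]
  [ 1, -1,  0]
e^{tA} =
  [2*t*exp(3*t) + exp(3*t), -2*t*exp(3*t), -6*t*exp(3*t)]
  [-t*exp(3*t), t*exp(3*t) + exp(3*t), 3*t*exp(3*t)]
  [t*exp(3*t), -t*exp(3*t), -3*t*exp(3*t) + exp(3*t)]

Strategy: write A = P · J · P⁻¹ where J is a Jordan canonical form, so e^{tA} = P · e^{tJ} · P⁻¹, and e^{tJ} can be computed block-by-block.

A has Jordan form
J =
  [3, 1, 0]
  [0, 3, 0]
  [0, 0, 3]
(up to reordering of blocks).

Per-block formulas:
  For a 2×2 Jordan block J_2(3): exp(t · J_2(3)) = e^(3t)·(I + t·N), where N is the 2×2 nilpotent shift.
  For a 1×1 block at λ = 3: exp(t · [3]) = [e^(3t)].

After assembling e^{tJ} and conjugating by P, we get:

e^{tA} =
  [2*t*exp(3*t) + exp(3*t), -2*t*exp(3*t), -6*t*exp(3*t)]
  [-t*exp(3*t), t*exp(3*t) + exp(3*t), 3*t*exp(3*t)]
  [t*exp(3*t), -t*exp(3*t), -3*t*exp(3*t) + exp(3*t)]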